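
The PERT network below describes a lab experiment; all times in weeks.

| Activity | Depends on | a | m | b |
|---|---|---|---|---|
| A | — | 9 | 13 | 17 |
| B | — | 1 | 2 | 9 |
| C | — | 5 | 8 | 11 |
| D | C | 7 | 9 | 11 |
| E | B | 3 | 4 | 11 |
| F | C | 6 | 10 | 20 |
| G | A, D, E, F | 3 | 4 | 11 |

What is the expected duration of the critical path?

te_A = (9 + 4·13 + 17)/6 = 78/6 = 13
te_B = (1 + 4·2 + 9)/6 = 18/6 = 3
te_C = (5 + 4·8 + 11)/6 = 48/6 = 8
te_D = (7 + 4·9 + 11)/6 = 54/6 = 9
te_E = (3 + 4·4 + 11)/6 = 30/6 = 5
te_F = (6 + 4·10 + 20)/6 = 66/6 = 11
te_G = (3 + 4·4 + 11)/6 = 30/6 = 5

Forward pass:
ES_A = 0; EF_A = 13
ES_B = 0; EF_B = 3
ES_C = 0; EF_C = 8
ES_D = 8; EF_D = 8+9 = 17
ES_E = 3; EF_E = 3+5 = 8
ES_F = 8; EF_F = 8+11 = 19
ES_G = max(EF_A=13, EF_D=17, EF_E=8, EF_F=19) = 19; EF_G = 19+5 = 24
Expected project duration μ = 24 weeks. Critical path: C → F → G.

24 weeks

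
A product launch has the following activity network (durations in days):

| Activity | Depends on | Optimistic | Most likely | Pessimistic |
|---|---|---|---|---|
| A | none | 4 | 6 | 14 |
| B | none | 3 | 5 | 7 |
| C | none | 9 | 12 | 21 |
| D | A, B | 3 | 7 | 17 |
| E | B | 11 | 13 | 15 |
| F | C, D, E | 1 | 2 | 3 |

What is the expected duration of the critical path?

te_A = (4 + 4·6 + 14)/6 = 42/6 = 7
te_B = (3 + 4·5 + 7)/6 = 30/6 = 5
te_C = (9 + 4·12 + 21)/6 = 78/6 = 13
te_D = (3 + 4·7 + 17)/6 = 48/6 = 8
te_E = (11 + 4·13 + 15)/6 = 78/6 = 13
te_F = (1 + 4·2 + 3)/6 = 12/6 = 2

Forward pass:
ES_A = 0; EF_A = 7
ES_B = 0; EF_B = 5
ES_C = 0; EF_C = 13
ES_D = max(EF_A=7, EF_B=5) = 7; EF_D = 7+8 = 15
ES_E = 5; EF_E = 5+13 = 18
ES_F = max(EF_C=13, EF_D=15, EF_E=18) = 18; EF_F = 18+2 = 20
Expected project duration μ = 20 days. Critical path: B → E → F.

20 days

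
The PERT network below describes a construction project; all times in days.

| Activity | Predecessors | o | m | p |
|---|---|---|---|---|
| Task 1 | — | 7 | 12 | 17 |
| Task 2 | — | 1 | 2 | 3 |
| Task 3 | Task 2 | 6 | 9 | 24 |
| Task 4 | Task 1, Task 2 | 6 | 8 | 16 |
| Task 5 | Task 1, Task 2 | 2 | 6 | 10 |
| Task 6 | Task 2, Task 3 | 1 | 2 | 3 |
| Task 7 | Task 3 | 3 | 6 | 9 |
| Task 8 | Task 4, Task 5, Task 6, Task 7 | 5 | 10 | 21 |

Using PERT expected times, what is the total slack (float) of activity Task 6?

te_Task 1 = (7 + 4·12 + 17)/6 = 72/6 = 12
te_Task 2 = (1 + 4·2 + 3)/6 = 12/6 = 2
te_Task 3 = (6 + 4·9 + 24)/6 = 66/6 = 11
te_Task 4 = (6 + 4·8 + 16)/6 = 54/6 = 9
te_Task 5 = (2 + 4·6 + 10)/6 = 36/6 = 6
te_Task 6 = (1 + 4·2 + 3)/6 = 12/6 = 2
te_Task 7 = (3 + 4·6 + 9)/6 = 36/6 = 6
te_Task 8 = (5 + 4·10 + 21)/6 = 66/6 = 11

Forward pass:
ES_Task 1 = 0; EF_Task 1 = 12
ES_Task 2 = 0; EF_Task 2 = 2
ES_Task 3 = 2; EF_Task 3 = 2+11 = 13
ES_Task 4 = max(EF_Task 1=12, EF_Task 2=2) = 12; EF_Task 4 = 12+9 = 21
ES_Task 5 = max(EF_Task 1=12, EF_Task 2=2) = 12; EF_Task 5 = 12+6 = 18
ES_Task 6 = max(EF_Task 2=2, EF_Task 3=13) = 13; EF_Task 6 = 13+2 = 15
ES_Task 7 = 13; EF_Task 7 = 13+6 = 19
ES_Task 8 = max(EF_Task 4=21, EF_Task 5=18, EF_Task 6=15, EF_Task 7=19) = 21; EF_Task 8 = 21+11 = 32
Expected project duration μ = 32 days. Critical path: Task 1 → Task 4 → Task 8.

Backward pass:
LF_Task 8 = 32; LS_Task 8 = 32−11 = 21
LF_Task 7 = LS_Task 8 = 21; LS_Task 7 = 21−6 = 15
LF_Task 6 = LS_Task 8 = 21; LS_Task 6 = 21−2 = 19
LF_Task 5 = LS_Task 8 = 21; LS_Task 5 = 21−6 = 15
LF_Task 4 = LS_Task 8 = 21; LS_Task 4 = 21−9 = 12
LF_Task 3 = min(LS_Task 6=19, LS_Task 7=15) = 15; LS_Task 3 = 15−11 = 4
LF_Task 2 = min(LS_Task 3=4, LS_Task 4=12, LS_Task 5=15, LS_Task 6=19) = 4; LS_Task 2 = 4−2 = 2
LF_Task 1 = min(LS_Task 4=12, LS_Task 5=15) = 12; LS_Task 1 = 12−12 = 0
Slack_Task 6 = LS_Task 6 − ES_Task 6 = 19 − 13 = 6

6 days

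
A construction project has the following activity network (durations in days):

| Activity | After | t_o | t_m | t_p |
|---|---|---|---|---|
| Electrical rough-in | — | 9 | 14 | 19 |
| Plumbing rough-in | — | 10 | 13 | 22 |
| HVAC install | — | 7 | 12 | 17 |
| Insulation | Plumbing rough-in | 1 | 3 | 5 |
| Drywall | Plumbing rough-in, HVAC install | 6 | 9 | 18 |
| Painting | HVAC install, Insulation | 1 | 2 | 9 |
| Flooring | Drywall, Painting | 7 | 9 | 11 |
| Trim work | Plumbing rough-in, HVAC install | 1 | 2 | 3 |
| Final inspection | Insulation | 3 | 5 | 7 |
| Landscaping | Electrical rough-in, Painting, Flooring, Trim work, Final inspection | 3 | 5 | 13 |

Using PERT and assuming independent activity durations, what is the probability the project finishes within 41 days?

te_Electrical rough-in = (9 + 4·14 + 19)/6 = 84/6 = 14; σ²_Electrical rough-in = ((19−9)/6)² = 2.778
te_Plumbing rough-in = (10 + 4·13 + 22)/6 = 84/6 = 14; σ²_Plumbing rough-in = ((22−10)/6)² = 4.000
te_HVAC install = (7 + 4·12 + 17)/6 = 72/6 = 12; σ²_HVAC install = ((17−7)/6)² = 2.778
te_Insulation = (1 + 4·3 + 5)/6 = 18/6 = 3; σ²_Insulation = ((5−1)/6)² = 0.444
te_Drywall = (6 + 4·9 + 18)/6 = 60/6 = 10; σ²_Drywall = ((18−6)/6)² = 4.000
te_Painting = (1 + 4·2 + 9)/6 = 18/6 = 3; σ²_Painting = ((9−1)/6)² = 1.778
te_Flooring = (7 + 4·9 + 11)/6 = 54/6 = 9; σ²_Flooring = ((11−7)/6)² = 0.444
te_Trim work = (1 + 4·2 + 3)/6 = 12/6 = 2; σ²_Trim work = ((3−1)/6)² = 0.111
te_Final inspection = (3 + 4·5 + 7)/6 = 30/6 = 5; σ²_Final inspection = ((7−3)/6)² = 0.444
te_Landscaping = (3 + 4·5 + 13)/6 = 36/6 = 6; σ²_Landscaping = ((13−3)/6)² = 2.778

Forward pass:
ES_Electrical rough-in = 0; EF_Electrical rough-in = 14
ES_Plumbing rough-in = 0; EF_Plumbing rough-in = 14
ES_HVAC install = 0; EF_HVAC install = 12
ES_Insulation = 14; EF_Insulation = 14+3 = 17
ES_Drywall = max(EF_Plumbing rough-in=14, EF_HVAC install=12) = 14; EF_Drywall = 14+10 = 24
ES_Painting = max(EF_HVAC install=12, EF_Insulation=17) = 17; EF_Painting = 17+3 = 20
ES_Flooring = max(EF_Drywall=24, EF_Painting=20) = 24; EF_Flooring = 24+9 = 33
ES_Trim work = max(EF_Plumbing rough-in=14, EF_HVAC install=12) = 14; EF_Trim work = 14+2 = 16
ES_Final inspection = 17; EF_Final inspection = 17+5 = 22
ES_Landscaping = max(EF_Electrical rough-in=14, EF_Painting=20, EF_Flooring=33, EF_Trim work=16, EF_Final inspection=22) = 33; EF_Landscaping = 33+6 = 39
Expected project duration μ = 39 days. Critical path: Plumbing rough-in → Drywall → Flooring → Landscaping.

Variance along critical path = 4.000 + 4.000 + 0.444 + 2.778 = 11.222; σ = √11.222 = 3.350 days.
Z = (41 − 39) / 3.350 = 0.597
P(T ≤ 41) = Φ(0.597) ≈ 0.725

0.725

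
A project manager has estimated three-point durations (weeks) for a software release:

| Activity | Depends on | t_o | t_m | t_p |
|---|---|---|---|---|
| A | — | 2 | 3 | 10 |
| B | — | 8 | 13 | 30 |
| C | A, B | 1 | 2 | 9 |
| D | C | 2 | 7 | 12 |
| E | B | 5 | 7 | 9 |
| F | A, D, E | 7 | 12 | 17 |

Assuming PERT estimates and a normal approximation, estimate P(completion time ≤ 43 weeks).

0.906

te_A = (2 + 4·3 + 10)/6 = 24/6 = 4; σ²_A = ((10−2)/6)² = 1.778
te_B = (8 + 4·13 + 30)/6 = 90/6 = 15; σ²_B = ((30−8)/6)² = 13.444
te_C = (1 + 4·2 + 9)/6 = 18/6 = 3; σ²_C = ((9−1)/6)² = 1.778
te_D = (2 + 4·7 + 12)/6 = 42/6 = 7; σ²_D = ((12−2)/6)² = 2.778
te_E = (5 + 4·7 + 9)/6 = 42/6 = 7; σ²_E = ((9−5)/6)² = 0.444
te_F = (7 + 4·12 + 17)/6 = 72/6 = 12; σ²_F = ((17−7)/6)² = 2.778

Forward pass:
ES_A = 0; EF_A = 4
ES_B = 0; EF_B = 15
ES_C = max(EF_A=4, EF_B=15) = 15; EF_C = 15+3 = 18
ES_D = 18; EF_D = 18+7 = 25
ES_E = 15; EF_E = 15+7 = 22
ES_F = max(EF_A=4, EF_D=25, EF_E=22) = 25; EF_F = 25+12 = 37
Expected project duration μ = 37 weeks. Critical path: B → C → D → F.

Variance along critical path = 13.444 + 1.778 + 2.778 + 2.778 = 20.778; σ = √20.778 = 4.558 weeks.
Z = (43 − 37) / 4.558 = 1.316
P(T ≤ 43) = Φ(1.316) ≈ 0.906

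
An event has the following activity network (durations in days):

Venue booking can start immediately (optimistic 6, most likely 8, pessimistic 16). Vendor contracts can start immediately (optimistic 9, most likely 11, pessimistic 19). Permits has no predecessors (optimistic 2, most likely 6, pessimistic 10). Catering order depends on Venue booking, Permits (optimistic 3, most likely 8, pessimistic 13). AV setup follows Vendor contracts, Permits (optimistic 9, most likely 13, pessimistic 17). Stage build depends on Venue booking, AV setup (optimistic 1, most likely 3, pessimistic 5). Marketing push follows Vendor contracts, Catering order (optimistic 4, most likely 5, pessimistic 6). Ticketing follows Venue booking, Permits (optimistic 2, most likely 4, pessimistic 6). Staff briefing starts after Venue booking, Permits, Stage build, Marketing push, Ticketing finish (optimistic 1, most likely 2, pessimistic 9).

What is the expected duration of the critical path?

te_Venue booking = (6 + 4·8 + 16)/6 = 54/6 = 9
te_Vendor contracts = (9 + 4·11 + 19)/6 = 72/6 = 12
te_Permits = (2 + 4·6 + 10)/6 = 36/6 = 6
te_Catering order = (3 + 4·8 + 13)/6 = 48/6 = 8
te_AV setup = (9 + 4·13 + 17)/6 = 78/6 = 13
te_Stage build = (1 + 4·3 + 5)/6 = 18/6 = 3
te_Marketing push = (4 + 4·5 + 6)/6 = 30/6 = 5
te_Ticketing = (2 + 4·4 + 6)/6 = 24/6 = 4
te_Staff briefing = (1 + 4·2 + 9)/6 = 18/6 = 3

Forward pass:
ES_Venue booking = 0; EF_Venue booking = 9
ES_Vendor contracts = 0; EF_Vendor contracts = 12
ES_Permits = 0; EF_Permits = 6
ES_Catering order = max(EF_Venue booking=9, EF_Permits=6) = 9; EF_Catering order = 9+8 = 17
ES_AV setup = max(EF_Vendor contracts=12, EF_Permits=6) = 12; EF_AV setup = 12+13 = 25
ES_Stage build = max(EF_Venue booking=9, EF_AV setup=25) = 25; EF_Stage build = 25+3 = 28
ES_Marketing push = max(EF_Vendor contracts=12, EF_Catering order=17) = 17; EF_Marketing push = 17+5 = 22
ES_Ticketing = max(EF_Venue booking=9, EF_Permits=6) = 9; EF_Ticketing = 9+4 = 13
ES_Staff briefing = max(EF_Venue booking=9, EF_Permits=6, EF_Stage build=28, EF_Marketing push=22, EF_Ticketing=13) = 28; EF_Staff briefing = 28+3 = 31
Expected project duration μ = 31 days. Critical path: Vendor contracts → AV setup → Stage build → Staff briefing.

31 days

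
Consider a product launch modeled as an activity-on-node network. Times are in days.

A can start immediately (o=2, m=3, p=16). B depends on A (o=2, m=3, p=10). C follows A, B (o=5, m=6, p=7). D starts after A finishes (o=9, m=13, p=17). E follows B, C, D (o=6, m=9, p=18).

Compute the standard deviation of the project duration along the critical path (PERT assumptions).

3.35 days

te_A = (2 + 4·3 + 16)/6 = 30/6 = 5; σ²_A = ((16−2)/6)² = 5.444
te_B = (2 + 4·3 + 10)/6 = 24/6 = 4; σ²_B = ((10−2)/6)² = 1.778
te_C = (5 + 4·6 + 7)/6 = 36/6 = 6; σ²_C = ((7−5)/6)² = 0.111
te_D = (9 + 4·13 + 17)/6 = 78/6 = 13; σ²_D = ((17−9)/6)² = 1.778
te_E = (6 + 4·9 + 18)/6 = 60/6 = 10; σ²_E = ((18−6)/6)² = 4.000

Forward pass:
ES_A = 0; EF_A = 5
ES_B = 5; EF_B = 5+4 = 9
ES_C = max(EF_A=5, EF_B=9) = 9; EF_C = 9+6 = 15
ES_D = 5; EF_D = 5+13 = 18
ES_E = max(EF_B=9, EF_C=15, EF_D=18) = 18; EF_E = 18+10 = 28
Expected project duration μ = 28 days. Critical path: A → D → E.

Variance along critical path = 5.444 + 1.778 + 4.000 = 11.222
σ = √11.222 = 3.350 days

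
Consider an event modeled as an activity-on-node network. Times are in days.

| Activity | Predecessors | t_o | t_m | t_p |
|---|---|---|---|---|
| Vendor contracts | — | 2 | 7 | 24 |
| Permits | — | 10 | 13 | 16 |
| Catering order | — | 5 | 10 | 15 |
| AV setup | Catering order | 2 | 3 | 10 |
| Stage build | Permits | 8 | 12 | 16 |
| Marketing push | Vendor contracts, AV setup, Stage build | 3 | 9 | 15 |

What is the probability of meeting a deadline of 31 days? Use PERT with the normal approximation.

te_Vendor contracts = (2 + 4·7 + 24)/6 = 54/6 = 9; σ²_Vendor contracts = ((24−2)/6)² = 13.444
te_Permits = (10 + 4·13 + 16)/6 = 78/6 = 13; σ²_Permits = ((16−10)/6)² = 1.000
te_Catering order = (5 + 4·10 + 15)/6 = 60/6 = 10; σ²_Catering order = ((15−5)/6)² = 2.778
te_AV setup = (2 + 4·3 + 10)/6 = 24/6 = 4; σ²_AV setup = ((10−2)/6)² = 1.778
te_Stage build = (8 + 4·12 + 16)/6 = 72/6 = 12; σ²_Stage build = ((16−8)/6)² = 1.778
te_Marketing push = (3 + 4·9 + 15)/6 = 54/6 = 9; σ²_Marketing push = ((15−3)/6)² = 4.000

Forward pass:
ES_Vendor contracts = 0; EF_Vendor contracts = 9
ES_Permits = 0; EF_Permits = 13
ES_Catering order = 0; EF_Catering order = 10
ES_AV setup = 10; EF_AV setup = 10+4 = 14
ES_Stage build = 13; EF_Stage build = 13+12 = 25
ES_Marketing push = max(EF_Vendor contracts=9, EF_AV setup=14, EF_Stage build=25) = 25; EF_Marketing push = 25+9 = 34
Expected project duration μ = 34 days. Critical path: Permits → Stage build → Marketing push.

Variance along critical path = 1.000 + 1.778 + 4.000 = 6.778; σ = √6.778 = 2.603 days.
Z = (31 − 34) / 2.603 = -1.152
P(T ≤ 31) = Φ(-1.152) ≈ 0.125

0.125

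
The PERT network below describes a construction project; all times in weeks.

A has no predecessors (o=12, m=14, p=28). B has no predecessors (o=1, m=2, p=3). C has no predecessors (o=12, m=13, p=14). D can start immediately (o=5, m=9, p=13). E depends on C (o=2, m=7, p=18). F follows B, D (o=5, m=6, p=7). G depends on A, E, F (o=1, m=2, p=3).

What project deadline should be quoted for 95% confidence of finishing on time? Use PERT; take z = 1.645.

27.5 weeks

te_A = (12 + 4·14 + 28)/6 = 96/6 = 16; σ²_A = ((28−12)/6)² = 7.111
te_B = (1 + 4·2 + 3)/6 = 12/6 = 2; σ²_B = ((3−1)/6)² = 0.111
te_C = (12 + 4·13 + 14)/6 = 78/6 = 13; σ²_C = ((14−12)/6)² = 0.111
te_D = (5 + 4·9 + 13)/6 = 54/6 = 9; σ²_D = ((13−5)/6)² = 1.778
te_E = (2 + 4·7 + 18)/6 = 48/6 = 8; σ²_E = ((18−2)/6)² = 7.111
te_F = (5 + 4·6 + 7)/6 = 36/6 = 6; σ²_F = ((7−5)/6)² = 0.111
te_G = (1 + 4·2 + 3)/6 = 12/6 = 2; σ²_G = ((3−1)/6)² = 0.111

Forward pass:
ES_A = 0; EF_A = 16
ES_B = 0; EF_B = 2
ES_C = 0; EF_C = 13
ES_D = 0; EF_D = 9
ES_E = 13; EF_E = 13+8 = 21
ES_F = max(EF_B=2, EF_D=9) = 9; EF_F = 9+6 = 15
ES_G = max(EF_A=16, EF_E=21, EF_F=15) = 21; EF_G = 21+2 = 23
Expected project duration μ = 23 weeks. Critical path: C → E → G.

Variance along critical path = 0.111 + 7.111 + 0.111 = 7.333; σ = 2.708 weeks.
D = μ + z·σ = 23 + 1.645·2.708 = 27.5 weeks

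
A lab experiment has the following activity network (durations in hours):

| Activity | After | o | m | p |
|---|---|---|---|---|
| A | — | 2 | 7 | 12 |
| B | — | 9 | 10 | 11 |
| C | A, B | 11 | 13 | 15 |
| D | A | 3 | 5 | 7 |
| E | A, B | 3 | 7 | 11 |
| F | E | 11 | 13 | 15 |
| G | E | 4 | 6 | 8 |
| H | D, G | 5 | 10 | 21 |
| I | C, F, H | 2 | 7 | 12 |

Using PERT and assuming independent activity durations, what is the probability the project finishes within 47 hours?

0.957

te_A = (2 + 4·7 + 12)/6 = 42/6 = 7; σ²_A = ((12−2)/6)² = 2.778
te_B = (9 + 4·10 + 11)/6 = 60/6 = 10; σ²_B = ((11−9)/6)² = 0.111
te_C = (11 + 4·13 + 15)/6 = 78/6 = 13; σ²_C = ((15−11)/6)² = 0.444
te_D = (3 + 4·5 + 7)/6 = 30/6 = 5; σ²_D = ((7−3)/6)² = 0.444
te_E = (3 + 4·7 + 11)/6 = 42/6 = 7; σ²_E = ((11−3)/6)² = 1.778
te_F = (11 + 4·13 + 15)/6 = 78/6 = 13; σ²_F = ((15−11)/6)² = 0.444
te_G = (4 + 4·6 + 8)/6 = 36/6 = 6; σ²_G = ((8−4)/6)² = 0.444
te_H = (5 + 4·10 + 21)/6 = 66/6 = 11; σ²_H = ((21−5)/6)² = 7.111
te_I = (2 + 4·7 + 12)/6 = 42/6 = 7; σ²_I = ((12−2)/6)² = 2.778

Forward pass:
ES_A = 0; EF_A = 7
ES_B = 0; EF_B = 10
ES_C = max(EF_A=7, EF_B=10) = 10; EF_C = 10+13 = 23
ES_D = 7; EF_D = 7+5 = 12
ES_E = max(EF_A=7, EF_B=10) = 10; EF_E = 10+7 = 17
ES_F = 17; EF_F = 17+13 = 30
ES_G = 17; EF_G = 17+6 = 23
ES_H = max(EF_D=12, EF_G=23) = 23; EF_H = 23+11 = 34
ES_I = max(EF_C=23, EF_F=30, EF_H=34) = 34; EF_I = 34+7 = 41
Expected project duration μ = 41 hours. Critical path: B → E → G → H → I.

Variance along critical path = 0.111 + 1.778 + 0.444 + 7.111 + 2.778 = 12.222; σ = √12.222 = 3.496 hours.
Z = (47 − 41) / 3.496 = 1.716
P(T ≤ 47) = Φ(1.716) ≈ 0.957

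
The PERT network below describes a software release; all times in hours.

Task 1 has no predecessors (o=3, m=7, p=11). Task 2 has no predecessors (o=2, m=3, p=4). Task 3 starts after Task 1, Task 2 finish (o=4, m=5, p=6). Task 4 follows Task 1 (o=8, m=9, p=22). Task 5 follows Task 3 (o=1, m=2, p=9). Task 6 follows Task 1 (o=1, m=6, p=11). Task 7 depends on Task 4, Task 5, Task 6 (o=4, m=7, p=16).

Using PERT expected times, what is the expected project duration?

te_Task 1 = (3 + 4·7 + 11)/6 = 42/6 = 7
te_Task 2 = (2 + 4·3 + 4)/6 = 18/6 = 3
te_Task 3 = (4 + 4·5 + 6)/6 = 30/6 = 5
te_Task 4 = (8 + 4·9 + 22)/6 = 66/6 = 11
te_Task 5 = (1 + 4·2 + 9)/6 = 18/6 = 3
te_Task 6 = (1 + 4·6 + 11)/6 = 36/6 = 6
te_Task 7 = (4 + 4·7 + 16)/6 = 48/6 = 8

Forward pass:
ES_Task 1 = 0; EF_Task 1 = 7
ES_Task 2 = 0; EF_Task 2 = 3
ES_Task 3 = max(EF_Task 1=7, EF_Task 2=3) = 7; EF_Task 3 = 7+5 = 12
ES_Task 4 = 7; EF_Task 4 = 7+11 = 18
ES_Task 5 = 12; EF_Task 5 = 12+3 = 15
ES_Task 6 = 7; EF_Task 6 = 7+6 = 13
ES_Task 7 = max(EF_Task 4=18, EF_Task 5=15, EF_Task 6=13) = 18; EF_Task 7 = 18+8 = 26
Expected project duration μ = 26 hours. Critical path: Task 1 → Task 4 → Task 7.

26 hours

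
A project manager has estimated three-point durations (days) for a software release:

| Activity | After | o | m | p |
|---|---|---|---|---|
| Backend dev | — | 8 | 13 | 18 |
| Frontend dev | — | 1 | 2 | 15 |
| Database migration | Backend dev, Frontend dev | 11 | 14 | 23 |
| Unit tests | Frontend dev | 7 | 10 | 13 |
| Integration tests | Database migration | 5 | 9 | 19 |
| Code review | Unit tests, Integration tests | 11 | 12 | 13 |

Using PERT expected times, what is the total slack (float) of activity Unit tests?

te_Backend dev = (8 + 4·13 + 18)/6 = 78/6 = 13
te_Frontend dev = (1 + 4·2 + 15)/6 = 24/6 = 4
te_Database migration = (11 + 4·14 + 23)/6 = 90/6 = 15
te_Unit tests = (7 + 4·10 + 13)/6 = 60/6 = 10
te_Integration tests = (5 + 4·9 + 19)/6 = 60/6 = 10
te_Code review = (11 + 4·12 + 13)/6 = 72/6 = 12

Forward pass:
ES_Backend dev = 0; EF_Backend dev = 13
ES_Frontend dev = 0; EF_Frontend dev = 4
ES_Database migration = max(EF_Backend dev=13, EF_Frontend dev=4) = 13; EF_Database migration = 13+15 = 28
ES_Unit tests = 4; EF_Unit tests = 4+10 = 14
ES_Integration tests = 28; EF_Integration tests = 28+10 = 38
ES_Code review = max(EF_Unit tests=14, EF_Integration tests=38) = 38; EF_Code review = 38+12 = 50
Expected project duration μ = 50 days. Critical path: Backend dev → Database migration → Integration tests → Code review.

Backward pass:
LF_Code review = 50; LS_Code review = 50−12 = 38
LF_Integration tests = LS_Code review = 38; LS_Integration tests = 38−10 = 28
LF_Unit tests = LS_Code review = 38; LS_Unit tests = 38−10 = 28
LF_Database migration = LS_Integration tests = 28; LS_Database migration = 28−15 = 13
LF_Frontend dev = min(LS_Database migration=13, LS_Unit tests=28) = 13; LS_Frontend dev = 13−4 = 9
LF_Backend dev = LS_Database migration = 13; LS_Backend dev = 13−13 = 0
Slack_Unit tests = LS_Unit tests − ES_Unit tests = 28 − 4 = 24

24 days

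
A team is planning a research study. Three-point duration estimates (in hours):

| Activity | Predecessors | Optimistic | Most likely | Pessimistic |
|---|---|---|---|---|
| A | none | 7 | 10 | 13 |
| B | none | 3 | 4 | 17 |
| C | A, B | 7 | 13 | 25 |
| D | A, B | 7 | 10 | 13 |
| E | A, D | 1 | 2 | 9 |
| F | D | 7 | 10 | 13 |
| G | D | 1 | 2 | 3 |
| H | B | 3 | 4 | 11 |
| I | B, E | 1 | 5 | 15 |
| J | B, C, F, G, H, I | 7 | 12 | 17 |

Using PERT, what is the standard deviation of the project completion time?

te_A = (7 + 4·10 + 13)/6 = 60/6 = 10; σ²_A = ((13−7)/6)² = 1.000
te_B = (3 + 4·4 + 17)/6 = 36/6 = 6; σ²_B = ((17−3)/6)² = 5.444
te_C = (7 + 4·13 + 25)/6 = 84/6 = 14; σ²_C = ((25−7)/6)² = 9.000
te_D = (7 + 4·10 + 13)/6 = 60/6 = 10; σ²_D = ((13−7)/6)² = 1.000
te_E = (1 + 4·2 + 9)/6 = 18/6 = 3; σ²_E = ((9−1)/6)² = 1.778
te_F = (7 + 4·10 + 13)/6 = 60/6 = 10; σ²_F = ((13−7)/6)² = 1.000
te_G = (1 + 4·2 + 3)/6 = 12/6 = 2; σ²_G = ((3−1)/6)² = 0.111
te_H = (3 + 4·4 + 11)/6 = 30/6 = 5; σ²_H = ((11−3)/6)² = 1.778
te_I = (1 + 4·5 + 15)/6 = 36/6 = 6; σ²_I = ((15−1)/6)² = 5.444
te_J = (7 + 4·12 + 17)/6 = 72/6 = 12; σ²_J = ((17−7)/6)² = 2.778

Forward pass:
ES_A = 0; EF_A = 10
ES_B = 0; EF_B = 6
ES_C = max(EF_A=10, EF_B=6) = 10; EF_C = 10+14 = 24
ES_D = max(EF_A=10, EF_B=6) = 10; EF_D = 10+10 = 20
ES_E = max(EF_A=10, EF_D=20) = 20; EF_E = 20+3 = 23
ES_F = 20; EF_F = 20+10 = 30
ES_G = 20; EF_G = 20+2 = 22
ES_H = 6; EF_H = 6+5 = 11
ES_I = max(EF_B=6, EF_E=23) = 23; EF_I = 23+6 = 29
ES_J = max(EF_B=6, EF_C=24, EF_F=30, EF_G=22, EF_H=11, EF_I=29) = 30; EF_J = 30+12 = 42
Expected project duration μ = 42 hours. Critical path: A → D → F → J.

Variance along critical path = 1.000 + 1.000 + 1.000 + 2.778 = 5.778
σ = √5.778 = 2.404 hours

2.40 hours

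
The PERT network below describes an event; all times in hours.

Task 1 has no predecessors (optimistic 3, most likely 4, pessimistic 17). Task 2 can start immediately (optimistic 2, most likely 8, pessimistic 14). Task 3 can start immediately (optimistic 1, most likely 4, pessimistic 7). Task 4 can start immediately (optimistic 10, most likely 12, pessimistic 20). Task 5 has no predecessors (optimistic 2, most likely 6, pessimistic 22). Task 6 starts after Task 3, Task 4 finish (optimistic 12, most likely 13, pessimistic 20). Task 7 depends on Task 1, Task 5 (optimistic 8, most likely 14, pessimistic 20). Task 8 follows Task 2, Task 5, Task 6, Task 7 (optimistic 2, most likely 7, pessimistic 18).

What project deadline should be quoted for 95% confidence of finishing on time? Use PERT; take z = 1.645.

40.6 hours

te_Task 1 = (3 + 4·4 + 17)/6 = 36/6 = 6; σ²_Task 1 = ((17−3)/6)² = 5.444
te_Task 2 = (2 + 4·8 + 14)/6 = 48/6 = 8; σ²_Task 2 = ((14−2)/6)² = 4.000
te_Task 3 = (1 + 4·4 + 7)/6 = 24/6 = 4; σ²_Task 3 = ((7−1)/6)² = 1.000
te_Task 4 = (10 + 4·12 + 20)/6 = 78/6 = 13; σ²_Task 4 = ((20−10)/6)² = 2.778
te_Task 5 = (2 + 4·6 + 22)/6 = 48/6 = 8; σ²_Task 5 = ((22−2)/6)² = 11.111
te_Task 6 = (12 + 4·13 + 20)/6 = 84/6 = 14; σ²_Task 6 = ((20−12)/6)² = 1.778
te_Task 7 = (8 + 4·14 + 20)/6 = 84/6 = 14; σ²_Task 7 = ((20−8)/6)² = 4.000
te_Task 8 = (2 + 4·7 + 18)/6 = 48/6 = 8; σ²_Task 8 = ((18−2)/6)² = 7.111

Forward pass:
ES_Task 1 = 0; EF_Task 1 = 6
ES_Task 2 = 0; EF_Task 2 = 8
ES_Task 3 = 0; EF_Task 3 = 4
ES_Task 4 = 0; EF_Task 4 = 13
ES_Task 5 = 0; EF_Task 5 = 8
ES_Task 6 = max(EF_Task 3=4, EF_Task 4=13) = 13; EF_Task 6 = 13+14 = 27
ES_Task 7 = max(EF_Task 1=6, EF_Task 5=8) = 8; EF_Task 7 = 8+14 = 22
ES_Task 8 = max(EF_Task 2=8, EF_Task 5=8, EF_Task 6=27, EF_Task 7=22) = 27; EF_Task 8 = 27+8 = 35
Expected project duration μ = 35 hours. Critical path: Task 4 → Task 6 → Task 8.

Variance along critical path = 2.778 + 1.778 + 7.111 = 11.667; σ = 3.416 hours.
D = μ + z·σ = 35 + 1.645·3.416 = 40.6 hours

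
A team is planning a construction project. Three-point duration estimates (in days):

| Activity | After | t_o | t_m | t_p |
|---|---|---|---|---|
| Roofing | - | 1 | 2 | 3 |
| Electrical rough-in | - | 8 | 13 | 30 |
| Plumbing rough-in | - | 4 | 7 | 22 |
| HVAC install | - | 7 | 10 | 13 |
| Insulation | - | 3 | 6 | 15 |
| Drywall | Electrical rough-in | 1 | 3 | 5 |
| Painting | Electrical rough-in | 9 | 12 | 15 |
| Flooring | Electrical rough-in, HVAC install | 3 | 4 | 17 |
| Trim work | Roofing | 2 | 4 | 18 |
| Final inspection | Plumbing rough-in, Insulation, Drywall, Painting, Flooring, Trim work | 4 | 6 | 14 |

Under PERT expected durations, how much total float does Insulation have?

te_Roofing = (1 + 4·2 + 3)/6 = 12/6 = 2
te_Electrical rough-in = (8 + 4·13 + 30)/6 = 90/6 = 15
te_Plumbing rough-in = (4 + 4·7 + 22)/6 = 54/6 = 9
te_HVAC install = (7 + 4·10 + 13)/6 = 60/6 = 10
te_Insulation = (3 + 4·6 + 15)/6 = 42/6 = 7
te_Drywall = (1 + 4·3 + 5)/6 = 18/6 = 3
te_Painting = (9 + 4·12 + 15)/6 = 72/6 = 12
te_Flooring = (3 + 4·4 + 17)/6 = 36/6 = 6
te_Trim work = (2 + 4·4 + 18)/6 = 36/6 = 6
te_Final inspection = (4 + 4·6 + 14)/6 = 42/6 = 7

Forward pass:
ES_Roofing = 0; EF_Roofing = 2
ES_Electrical rough-in = 0; EF_Electrical rough-in = 15
ES_Plumbing rough-in = 0; EF_Plumbing rough-in = 9
ES_HVAC install = 0; EF_HVAC install = 10
ES_Insulation = 0; EF_Insulation = 7
ES_Drywall = 15; EF_Drywall = 15+3 = 18
ES_Painting = 15; EF_Painting = 15+12 = 27
ES_Flooring = max(EF_Electrical rough-in=15, EF_HVAC install=10) = 15; EF_Flooring = 15+6 = 21
ES_Trim work = 2; EF_Trim work = 2+6 = 8
ES_Final inspection = max(EF_Plumbing rough-in=9, EF_Insulation=7, EF_Drywall=18, EF_Painting=27, EF_Flooring=21, EF_Trim work=8) = 27; EF_Final inspection = 27+7 = 34
Expected project duration μ = 34 days. Critical path: Electrical rough-in → Painting → Final inspection.

Backward pass:
LF_Final inspection = 34; LS_Final inspection = 34−7 = 27
LF_Trim work = LS_Final inspection = 27; LS_Trim work = 27−6 = 21
LF_Flooring = LS_Final inspection = 27; LS_Flooring = 27−6 = 21
LF_Painting = LS_Final inspection = 27; LS_Painting = 27−12 = 15
LF_Drywall = LS_Final inspection = 27; LS_Drywall = 27−3 = 24
LF_Insulation = LS_Final inspection = 27; LS_Insulation = 27−7 = 20
LF_HVAC install = LS_Flooring = 21; LS_HVAC install = 21−10 = 11
LF_Plumbing rough-in = LS_Final inspection = 27; LS_Plumbing rough-in = 27−9 = 18
LF_Electrical rough-in = min(LS_Drywall=24, LS_Painting=15, LS_Flooring=21) = 15; LS_Electrical rough-in = 15−15 = 0
LF_Roofing = LS_Trim work = 21; LS_Roofing = 21−2 = 19
Slack_Insulation = LS_Insulation − ES_Insulation = 20 − 0 = 20

20 days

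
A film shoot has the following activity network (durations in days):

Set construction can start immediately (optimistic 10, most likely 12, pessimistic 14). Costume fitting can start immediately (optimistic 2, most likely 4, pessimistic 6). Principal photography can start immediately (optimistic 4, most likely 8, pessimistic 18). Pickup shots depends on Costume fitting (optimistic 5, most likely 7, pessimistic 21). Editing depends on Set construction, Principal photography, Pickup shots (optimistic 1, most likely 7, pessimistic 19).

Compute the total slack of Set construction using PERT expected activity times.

te_Set construction = (10 + 4·12 + 14)/6 = 72/6 = 12
te_Costume fitting = (2 + 4·4 + 6)/6 = 24/6 = 4
te_Principal photography = (4 + 4·8 + 18)/6 = 54/6 = 9
te_Pickup shots = (5 + 4·7 + 21)/6 = 54/6 = 9
te_Editing = (1 + 4·7 + 19)/6 = 48/6 = 8

Forward pass:
ES_Set construction = 0; EF_Set construction = 12
ES_Costume fitting = 0; EF_Costume fitting = 4
ES_Principal photography = 0; EF_Principal photography = 9
ES_Pickup shots = 4; EF_Pickup shots = 4+9 = 13
ES_Editing = max(EF_Set construction=12, EF_Principal photography=9, EF_Pickup shots=13) = 13; EF_Editing = 13+8 = 21
Expected project duration μ = 21 days. Critical path: Costume fitting → Pickup shots → Editing.

Backward pass:
LF_Editing = 21; LS_Editing = 21−8 = 13
LF_Pickup shots = LS_Editing = 13; LS_Pickup shots = 13−9 = 4
LF_Principal photography = LS_Editing = 13; LS_Principal photography = 13−9 = 4
LF_Costume fitting = LS_Pickup shots = 4; LS_Costume fitting = 4−4 = 0
LF_Set construction = LS_Editing = 13; LS_Set construction = 13−12 = 1
Slack_Set construction = LS_Set construction − ES_Set construction = 1 − 0 = 1

1 days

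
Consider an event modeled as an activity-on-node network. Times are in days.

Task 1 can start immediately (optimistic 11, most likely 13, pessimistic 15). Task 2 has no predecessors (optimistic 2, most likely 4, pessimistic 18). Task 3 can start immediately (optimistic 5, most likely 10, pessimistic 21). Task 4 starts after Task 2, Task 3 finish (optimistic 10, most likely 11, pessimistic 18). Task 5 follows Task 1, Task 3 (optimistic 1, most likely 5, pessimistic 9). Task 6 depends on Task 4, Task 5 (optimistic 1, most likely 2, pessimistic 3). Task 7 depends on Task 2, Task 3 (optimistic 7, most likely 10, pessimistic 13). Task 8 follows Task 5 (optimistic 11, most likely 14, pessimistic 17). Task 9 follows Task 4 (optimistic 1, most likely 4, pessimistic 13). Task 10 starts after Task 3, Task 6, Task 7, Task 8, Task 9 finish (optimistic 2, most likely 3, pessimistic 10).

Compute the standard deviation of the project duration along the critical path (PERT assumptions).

2.24 days

te_Task 1 = (11 + 4·13 + 15)/6 = 78/6 = 13; σ²_Task 1 = ((15−11)/6)² = 0.444
te_Task 2 = (2 + 4·4 + 18)/6 = 36/6 = 6; σ²_Task 2 = ((18−2)/6)² = 7.111
te_Task 3 = (5 + 4·10 + 21)/6 = 66/6 = 11; σ²_Task 3 = ((21−5)/6)² = 7.111
te_Task 4 = (10 + 4·11 + 18)/6 = 72/6 = 12; σ²_Task 4 = ((18−10)/6)² = 1.778
te_Task 5 = (1 + 4·5 + 9)/6 = 30/6 = 5; σ²_Task 5 = ((9−1)/6)² = 1.778
te_Task 6 = (1 + 4·2 + 3)/6 = 12/6 = 2; σ²_Task 6 = ((3−1)/6)² = 0.111
te_Task 7 = (7 + 4·10 + 13)/6 = 60/6 = 10; σ²_Task 7 = ((13−7)/6)² = 1.000
te_Task 8 = (11 + 4·14 + 17)/6 = 84/6 = 14; σ²_Task 8 = ((17−11)/6)² = 1.000
te_Task 9 = (1 + 4·4 + 13)/6 = 30/6 = 5; σ²_Task 9 = ((13−1)/6)² = 4.000
te_Task 10 = (2 + 4·3 + 10)/6 = 24/6 = 4; σ²_Task 10 = ((10−2)/6)² = 1.778

Forward pass:
ES_Task 1 = 0; EF_Task 1 = 13
ES_Task 2 = 0; EF_Task 2 = 6
ES_Task 3 = 0; EF_Task 3 = 11
ES_Task 4 = max(EF_Task 2=6, EF_Task 3=11) = 11; EF_Task 4 = 11+12 = 23
ES_Task 5 = max(EF_Task 1=13, EF_Task 3=11) = 13; EF_Task 5 = 13+5 = 18
ES_Task 6 = max(EF_Task 4=23, EF_Task 5=18) = 23; EF_Task 6 = 23+2 = 25
ES_Task 7 = max(EF_Task 2=6, EF_Task 3=11) = 11; EF_Task 7 = 11+10 = 21
ES_Task 8 = 18; EF_Task 8 = 18+14 = 32
ES_Task 9 = 23; EF_Task 9 = 23+5 = 28
ES_Task 10 = max(EF_Task 3=11, EF_Task 6=25, EF_Task 7=21, EF_Task 8=32, EF_Task 9=28) = 32; EF_Task 10 = 32+4 = 36
Expected project duration μ = 36 days. Critical path: Task 1 → Task 5 → Task 8 → Task 10.

Variance along critical path = 0.444 + 1.778 + 1.000 + 1.778 = 5.000
σ = √5.000 = 2.236 days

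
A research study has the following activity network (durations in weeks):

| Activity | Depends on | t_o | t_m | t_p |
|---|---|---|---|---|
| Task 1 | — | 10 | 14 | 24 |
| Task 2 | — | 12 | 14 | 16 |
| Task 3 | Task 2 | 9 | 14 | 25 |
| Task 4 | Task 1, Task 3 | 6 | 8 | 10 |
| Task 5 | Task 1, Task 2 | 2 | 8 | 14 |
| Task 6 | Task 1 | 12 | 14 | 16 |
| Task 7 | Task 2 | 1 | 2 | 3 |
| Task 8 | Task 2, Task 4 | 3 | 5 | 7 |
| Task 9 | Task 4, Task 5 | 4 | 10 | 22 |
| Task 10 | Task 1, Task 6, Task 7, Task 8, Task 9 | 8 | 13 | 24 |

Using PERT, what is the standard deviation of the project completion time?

4.91 weeks

te_Task 1 = (10 + 4·14 + 24)/6 = 90/6 = 15; σ²_Task 1 = ((24−10)/6)² = 5.444
te_Task 2 = (12 + 4·14 + 16)/6 = 84/6 = 14; σ²_Task 2 = ((16−12)/6)² = 0.444
te_Task 3 = (9 + 4·14 + 25)/6 = 90/6 = 15; σ²_Task 3 = ((25−9)/6)² = 7.111
te_Task 4 = (6 + 4·8 + 10)/6 = 48/6 = 8; σ²_Task 4 = ((10−6)/6)² = 0.444
te_Task 5 = (2 + 4·8 + 14)/6 = 48/6 = 8; σ²_Task 5 = ((14−2)/6)² = 4.000
te_Task 6 = (12 + 4·14 + 16)/6 = 84/6 = 14; σ²_Task 6 = ((16−12)/6)² = 0.444
te_Task 7 = (1 + 4·2 + 3)/6 = 12/6 = 2; σ²_Task 7 = ((3−1)/6)² = 0.111
te_Task 8 = (3 + 4·5 + 7)/6 = 30/6 = 5; σ²_Task 8 = ((7−3)/6)² = 0.444
te_Task 9 = (4 + 4·10 + 22)/6 = 66/6 = 11; σ²_Task 9 = ((22−4)/6)² = 9.000
te_Task 10 = (8 + 4·13 + 24)/6 = 84/6 = 14; σ²_Task 10 = ((24−8)/6)² = 7.111

Forward pass:
ES_Task 1 = 0; EF_Task 1 = 15
ES_Task 2 = 0; EF_Task 2 = 14
ES_Task 3 = 14; EF_Task 3 = 14+15 = 29
ES_Task 4 = max(EF_Task 1=15, EF_Task 3=29) = 29; EF_Task 4 = 29+8 = 37
ES_Task 5 = max(EF_Task 1=15, EF_Task 2=14) = 15; EF_Task 5 = 15+8 = 23
ES_Task 6 = 15; EF_Task 6 = 15+14 = 29
ES_Task 7 = 14; EF_Task 7 = 14+2 = 16
ES_Task 8 = max(EF_Task 2=14, EF_Task 4=37) = 37; EF_Task 8 = 37+5 = 42
ES_Task 9 = max(EF_Task 4=37, EF_Task 5=23) = 37; EF_Task 9 = 37+11 = 48
ES_Task 10 = max(EF_Task 1=15, EF_Task 6=29, EF_Task 7=16, EF_Task 8=42, EF_Task 9=48) = 48; EF_Task 10 = 48+14 = 62
Expected project duration μ = 62 weeks. Critical path: Task 2 → Task 3 → Task 4 → Task 9 → Task 10.

Variance along critical path = 0.444 + 7.111 + 0.444 + 9.000 + 7.111 = 24.111
σ = √24.111 = 4.910 weeks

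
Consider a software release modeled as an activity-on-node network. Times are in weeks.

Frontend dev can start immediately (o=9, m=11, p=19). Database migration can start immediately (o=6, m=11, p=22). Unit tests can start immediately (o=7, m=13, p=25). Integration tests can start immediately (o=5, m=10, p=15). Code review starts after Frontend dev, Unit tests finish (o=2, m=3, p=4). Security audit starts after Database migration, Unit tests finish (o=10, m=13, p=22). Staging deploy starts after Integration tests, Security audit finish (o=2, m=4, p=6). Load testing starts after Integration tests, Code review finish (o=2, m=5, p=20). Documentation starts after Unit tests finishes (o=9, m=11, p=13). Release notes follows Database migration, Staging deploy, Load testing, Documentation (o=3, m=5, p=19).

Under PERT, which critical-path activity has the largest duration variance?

Unit tests

te_Frontend dev = (9 + 4·11 + 19)/6 = 72/6 = 12; σ²_Frontend dev = ((19−9)/6)² = 2.778
te_Database migration = (6 + 4·11 + 22)/6 = 72/6 = 12; σ²_Database migration = ((22−6)/6)² = 7.111
te_Unit tests = (7 + 4·13 + 25)/6 = 84/6 = 14; σ²_Unit tests = ((25−7)/6)² = 9.000
te_Integration tests = (5 + 4·10 + 15)/6 = 60/6 = 10; σ²_Integration tests = ((15−5)/6)² = 2.778
te_Code review = (2 + 4·3 + 4)/6 = 18/6 = 3; σ²_Code review = ((4−2)/6)² = 0.111
te_Security audit = (10 + 4·13 + 22)/6 = 84/6 = 14; σ²_Security audit = ((22−10)/6)² = 4.000
te_Staging deploy = (2 + 4·4 + 6)/6 = 24/6 = 4; σ²_Staging deploy = ((6−2)/6)² = 0.444
te_Load testing = (2 + 4·5 + 20)/6 = 42/6 = 7; σ²_Load testing = ((20−2)/6)² = 9.000
te_Documentation = (9 + 4·11 + 13)/6 = 66/6 = 11; σ²_Documentation = ((13−9)/6)² = 0.444
te_Release notes = (3 + 4·5 + 19)/6 = 42/6 = 7; σ²_Release notes = ((19−3)/6)² = 7.111

Forward pass:
ES_Frontend dev = 0; EF_Frontend dev = 12
ES_Database migration = 0; EF_Database migration = 12
ES_Unit tests = 0; EF_Unit tests = 14
ES_Integration tests = 0; EF_Integration tests = 10
ES_Code review = max(EF_Frontend dev=12, EF_Unit tests=14) = 14; EF_Code review = 14+3 = 17
ES_Security audit = max(EF_Database migration=12, EF_Unit tests=14) = 14; EF_Security audit = 14+14 = 28
ES_Staging deploy = max(EF_Integration tests=10, EF_Security audit=28) = 28; EF_Staging deploy = 28+4 = 32
ES_Load testing = max(EF_Integration tests=10, EF_Code review=17) = 17; EF_Load testing = 17+7 = 24
ES_Documentation = 14; EF_Documentation = 14+11 = 25
ES_Release notes = max(EF_Database migration=12, EF_Staging deploy=32, EF_Load testing=24, EF_Documentation=25) = 32; EF_Release notes = 32+7 = 39
Expected project duration μ = 39 weeks. Critical path: Unit tests → Security audit → Staging deploy → Release notes.

Variances on critical path: σ²_Unit tests=9.000, σ²_Security audit=4.000, σ²_Staging deploy=0.444, σ²_Release notes=7.111.
Largest is σ²_Unit tests = 9.000.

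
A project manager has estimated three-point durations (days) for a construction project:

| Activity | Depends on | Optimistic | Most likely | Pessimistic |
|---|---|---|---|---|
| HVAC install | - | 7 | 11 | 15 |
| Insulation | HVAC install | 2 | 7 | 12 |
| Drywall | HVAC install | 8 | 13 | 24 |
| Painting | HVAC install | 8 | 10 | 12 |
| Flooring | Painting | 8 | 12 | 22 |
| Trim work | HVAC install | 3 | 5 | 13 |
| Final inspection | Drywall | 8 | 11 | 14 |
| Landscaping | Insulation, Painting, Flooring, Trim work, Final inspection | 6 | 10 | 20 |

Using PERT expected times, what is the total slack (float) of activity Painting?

te_HVAC install = (7 + 4·11 + 15)/6 = 66/6 = 11
te_Insulation = (2 + 4·7 + 12)/6 = 42/6 = 7
te_Drywall = (8 + 4·13 + 24)/6 = 84/6 = 14
te_Painting = (8 + 4·10 + 12)/6 = 60/6 = 10
te_Flooring = (8 + 4·12 + 22)/6 = 78/6 = 13
te_Trim work = (3 + 4·5 + 13)/6 = 36/6 = 6
te_Final inspection = (8 + 4·11 + 14)/6 = 66/6 = 11
te_Landscaping = (6 + 4·10 + 20)/6 = 66/6 = 11

Forward pass:
ES_HVAC install = 0; EF_HVAC install = 11
ES_Insulation = 11; EF_Insulation = 11+7 = 18
ES_Drywall = 11; EF_Drywall = 11+14 = 25
ES_Painting = 11; EF_Painting = 11+10 = 21
ES_Flooring = 21; EF_Flooring = 21+13 = 34
ES_Trim work = 11; EF_Trim work = 11+6 = 17
ES_Final inspection = 25; EF_Final inspection = 25+11 = 36
ES_Landscaping = max(EF_Insulation=18, EF_Painting=21, EF_Flooring=34, EF_Trim work=17, EF_Final inspection=36) = 36; EF_Landscaping = 36+11 = 47
Expected project duration μ = 47 days. Critical path: HVAC install → Drywall → Final inspection → Landscaping.

Backward pass:
LF_Landscaping = 47; LS_Landscaping = 47−11 = 36
LF_Final inspection = LS_Landscaping = 36; LS_Final inspection = 36−11 = 25
LF_Trim work = LS_Landscaping = 36; LS_Trim work = 36−6 = 30
LF_Flooring = LS_Landscaping = 36; LS_Flooring = 36−13 = 23
LF_Painting = min(LS_Flooring=23, LS_Landscaping=36) = 23; LS_Painting = 23−10 = 13
LF_Drywall = LS_Final inspection = 25; LS_Drywall = 25−14 = 11
LF_Insulation = LS_Landscaping = 36; LS_Insulation = 36−7 = 29
LF_HVAC install = min(LS_Insulation=29, LS_Drywall=11, LS_Painting=13, LS_Trim work=30) = 11; LS_HVAC install = 11−11 = 0
Slack_Painting = LS_Painting − ES_Painting = 13 − 11 = 2

2 days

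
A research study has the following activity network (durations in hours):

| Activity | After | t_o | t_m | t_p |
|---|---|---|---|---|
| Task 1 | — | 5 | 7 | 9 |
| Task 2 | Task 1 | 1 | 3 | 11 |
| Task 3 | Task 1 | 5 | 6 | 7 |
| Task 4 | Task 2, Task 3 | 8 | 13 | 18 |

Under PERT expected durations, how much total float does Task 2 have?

2 hours

te_Task 1 = (5 + 4·7 + 9)/6 = 42/6 = 7
te_Task 2 = (1 + 4·3 + 11)/6 = 24/6 = 4
te_Task 3 = (5 + 4·6 + 7)/6 = 36/6 = 6
te_Task 4 = (8 + 4·13 + 18)/6 = 78/6 = 13

Forward pass:
ES_Task 1 = 0; EF_Task 1 = 7
ES_Task 2 = 7; EF_Task 2 = 7+4 = 11
ES_Task 3 = 7; EF_Task 3 = 7+6 = 13
ES_Task 4 = max(EF_Task 2=11, EF_Task 3=13) = 13; EF_Task 4 = 13+13 = 26
Expected project duration μ = 26 hours. Critical path: Task 1 → Task 3 → Task 4.

Backward pass:
LF_Task 4 = 26; LS_Task 4 = 26−13 = 13
LF_Task 3 = LS_Task 4 = 13; LS_Task 3 = 13−6 = 7
LF_Task 2 = LS_Task 4 = 13; LS_Task 2 = 13−4 = 9
LF_Task 1 = min(LS_Task 2=9, LS_Task 3=7) = 7; LS_Task 1 = 7−7 = 0
Slack_Task 2 = LS_Task 2 − ES_Task 2 = 9 − 7 = 2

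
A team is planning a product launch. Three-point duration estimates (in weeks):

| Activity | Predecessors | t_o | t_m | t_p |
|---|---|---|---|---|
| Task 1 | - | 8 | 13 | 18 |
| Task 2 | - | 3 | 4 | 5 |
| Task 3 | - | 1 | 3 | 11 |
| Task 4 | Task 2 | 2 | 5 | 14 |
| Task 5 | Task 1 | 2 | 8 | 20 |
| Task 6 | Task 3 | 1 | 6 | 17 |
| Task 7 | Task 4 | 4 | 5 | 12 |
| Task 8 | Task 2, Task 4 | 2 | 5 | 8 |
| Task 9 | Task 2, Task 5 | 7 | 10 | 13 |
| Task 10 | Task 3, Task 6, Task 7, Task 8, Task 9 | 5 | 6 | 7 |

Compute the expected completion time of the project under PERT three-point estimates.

38 weeks

te_Task 1 = (8 + 4·13 + 18)/6 = 78/6 = 13
te_Task 2 = (3 + 4·4 + 5)/6 = 24/6 = 4
te_Task 3 = (1 + 4·3 + 11)/6 = 24/6 = 4
te_Task 4 = (2 + 4·5 + 14)/6 = 36/6 = 6
te_Task 5 = (2 + 4·8 + 20)/6 = 54/6 = 9
te_Task 6 = (1 + 4·6 + 17)/6 = 42/6 = 7
te_Task 7 = (4 + 4·5 + 12)/6 = 36/6 = 6
te_Task 8 = (2 + 4·5 + 8)/6 = 30/6 = 5
te_Task 9 = (7 + 4·10 + 13)/6 = 60/6 = 10
te_Task 10 = (5 + 4·6 + 7)/6 = 36/6 = 6

Forward pass:
ES_Task 1 = 0; EF_Task 1 = 13
ES_Task 2 = 0; EF_Task 2 = 4
ES_Task 3 = 0; EF_Task 3 = 4
ES_Task 4 = 4; EF_Task 4 = 4+6 = 10
ES_Task 5 = 13; EF_Task 5 = 13+9 = 22
ES_Task 6 = 4; EF_Task 6 = 4+7 = 11
ES_Task 7 = 10; EF_Task 7 = 10+6 = 16
ES_Task 8 = max(EF_Task 2=4, EF_Task 4=10) = 10; EF_Task 8 = 10+5 = 15
ES_Task 9 = max(EF_Task 2=4, EF_Task 5=22) = 22; EF_Task 9 = 22+10 = 32
ES_Task 10 = max(EF_Task 3=4, EF_Task 6=11, EF_Task 7=16, EF_Task 8=15, EF_Task 9=32) = 32; EF_Task 10 = 32+6 = 38
Expected project duration μ = 38 weeks. Critical path: Task 1 → Task 5 → Task 9 → Task 10.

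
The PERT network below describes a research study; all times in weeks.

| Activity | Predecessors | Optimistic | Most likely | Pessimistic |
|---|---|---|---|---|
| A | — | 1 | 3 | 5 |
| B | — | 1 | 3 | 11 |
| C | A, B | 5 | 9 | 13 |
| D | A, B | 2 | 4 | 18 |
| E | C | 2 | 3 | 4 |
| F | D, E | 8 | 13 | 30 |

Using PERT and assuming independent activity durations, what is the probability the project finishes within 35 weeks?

te_A = (1 + 4·3 + 5)/6 = 18/6 = 3; σ²_A = ((5−1)/6)² = 0.444
te_B = (1 + 4·3 + 11)/6 = 24/6 = 4; σ²_B = ((11−1)/6)² = 2.778
te_C = (5 + 4·9 + 13)/6 = 54/6 = 9; σ²_C = ((13−5)/6)² = 1.778
te_D = (2 + 4·4 + 18)/6 = 36/6 = 6; σ²_D = ((18−2)/6)² = 7.111
te_E = (2 + 4·3 + 4)/6 = 18/6 = 3; σ²_E = ((4−2)/6)² = 0.111
te_F = (8 + 4·13 + 30)/6 = 90/6 = 15; σ²_F = ((30−8)/6)² = 13.444

Forward pass:
ES_A = 0; EF_A = 3
ES_B = 0; EF_B = 4
ES_C = max(EF_A=3, EF_B=4) = 4; EF_C = 4+9 = 13
ES_D = max(EF_A=3, EF_B=4) = 4; EF_D = 4+6 = 10
ES_E = 13; EF_E = 13+3 = 16
ES_F = max(EF_D=10, EF_E=16) = 16; EF_F = 16+15 = 31
Expected project duration μ = 31 weeks. Critical path: B → C → E → F.

Variance along critical path = 2.778 + 1.778 + 0.111 + 13.444 = 18.111; σ = √18.111 = 4.256 weeks.
Z = (35 − 31) / 4.256 = 0.940
P(T ≤ 35) = Φ(0.940) ≈ 0.826

0.826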